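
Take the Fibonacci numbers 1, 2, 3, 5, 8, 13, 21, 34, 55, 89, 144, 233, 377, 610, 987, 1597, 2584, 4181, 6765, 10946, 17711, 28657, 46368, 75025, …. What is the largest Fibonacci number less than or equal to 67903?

46368

46368 ≤ 67903 < 75025, so the largest Fibonacci number not exceeding 67903 is 46368.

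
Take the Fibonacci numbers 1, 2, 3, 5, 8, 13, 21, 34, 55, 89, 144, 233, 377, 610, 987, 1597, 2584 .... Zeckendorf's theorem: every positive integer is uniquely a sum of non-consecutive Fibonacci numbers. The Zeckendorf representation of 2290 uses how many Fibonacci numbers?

2290: greatest Fibonacci not exceeding it is 1597, leaving 693
693: greatest Fibonacci not exceeding it is 610, leaving 83
83: greatest Fibonacci not exceeding it is 55, leaving 28
28: greatest Fibonacci not exceeding it is 21, leaving 7
7: greatest Fibonacci not exceeding it is 5, leaving 2
2: greatest Fibonacci not exceeding it is 2, leaving 0
2290 = 1597 + 610 + 55 + 21 + 5 + 2, which has 6 terms.

6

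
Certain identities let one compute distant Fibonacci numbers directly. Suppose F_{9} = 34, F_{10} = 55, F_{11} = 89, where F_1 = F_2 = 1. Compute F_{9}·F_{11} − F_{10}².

34·89 − 55² = 3026 − 3025 = 1. (Cassini's identity: F_{k−1}F_{k+1} − F_k² = (−1)^k.)

1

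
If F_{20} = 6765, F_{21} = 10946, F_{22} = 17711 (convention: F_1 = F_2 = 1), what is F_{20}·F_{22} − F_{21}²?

6765·17711 − 10946² = 119814915 − 119814916 = -1. (Cassini's identity: F_{k−1}F_{k+1} − F_k² = (−1)^k.)

-1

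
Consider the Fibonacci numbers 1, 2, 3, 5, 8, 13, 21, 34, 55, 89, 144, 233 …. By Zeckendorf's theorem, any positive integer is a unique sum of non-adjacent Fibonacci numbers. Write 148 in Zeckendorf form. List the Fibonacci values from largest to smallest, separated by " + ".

Greedily peel off the largest Fibonacci term at each step:
subtract 144 from 148: 4 remains
subtract 3 from 4: 1 remains
subtract 1 from 1: 0 remains
So 148 = 144 + 3 + 1, with no two terms consecutive in the sequence.

144 + 3 + 1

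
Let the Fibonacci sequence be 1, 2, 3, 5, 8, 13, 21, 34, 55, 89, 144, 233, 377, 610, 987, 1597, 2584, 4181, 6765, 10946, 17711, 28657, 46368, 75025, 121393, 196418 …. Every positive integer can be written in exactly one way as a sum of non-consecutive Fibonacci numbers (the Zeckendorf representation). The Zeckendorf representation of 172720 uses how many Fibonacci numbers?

7

Repeatedly subtract the largest Fibonacci number that fits:
largest Fibonacci ≤ 172720 is 121393; 172720 − 121393 = 51327
largest Fibonacci ≤ 51327 is 46368; 51327 − 46368 = 4959
largest Fibonacci ≤ 4959 is 4181; 4959 − 4181 = 778
largest Fibonacci ≤ 778 is 610; 778 − 610 = 168
largest Fibonacci ≤ 168 is 144; 168 − 144 = 24
largest Fibonacci ≤ 24 is 21; 24 − 21 = 3
largest Fibonacci ≤ 3 is 3; 3 − 3 = 0
172720 = 121393 + 46368 + 4181 + 610 + 144 + 21 + 3, which has 7 terms.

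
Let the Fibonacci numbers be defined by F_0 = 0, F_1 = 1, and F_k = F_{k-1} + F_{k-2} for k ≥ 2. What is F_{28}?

Iterating the recurrence up to F_{21} = 10946 and F_{20} = 6765:
F_{22} = F_{21} + F_{20} = 10946 + 6765 = 17711
F_{23} = F_{22} + F_{21} = 17711 + 10946 = 28657
F_{24} = F_{23} + F_{22} = 28657 + 17711 = 46368
F_{25} = F_{24} + F_{23} = 46368 + 28657 = 75025
F_{26} = F_{25} + F_{24} = 75025 + 46368 = 121393
F_{27} = F_{26} + F_{25} = 121393 + 75025 = 196418
F_{28} = F_{27} + F_{26} = 196418 + 121393 = 317811

317811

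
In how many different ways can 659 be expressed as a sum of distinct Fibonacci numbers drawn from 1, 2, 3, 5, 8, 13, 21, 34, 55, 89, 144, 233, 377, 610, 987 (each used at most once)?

10

659 = 610+34+13+2 = 610+34+8+5+2 = 377+233+34+13+2 = … (7 more), for 10 in all.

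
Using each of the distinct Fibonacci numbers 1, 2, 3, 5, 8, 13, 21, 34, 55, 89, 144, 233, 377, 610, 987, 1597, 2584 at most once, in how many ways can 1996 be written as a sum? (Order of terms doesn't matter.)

22

1996 = 1597+377+21+1 = 1597+377+13+8+1 = 1597+233+144+21+1 = 987+610+377+21+1 = 1597+377+13+5+3+1 = … (17 more), for 22 in all.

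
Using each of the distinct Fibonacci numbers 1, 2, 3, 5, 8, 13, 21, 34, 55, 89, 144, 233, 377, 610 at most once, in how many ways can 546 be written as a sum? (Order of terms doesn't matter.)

Starting from the Zeckendorf form and repeatedly splitting a term F_k into F_{k−1} + F_{k−2} (when neither is already used) reaches every representation.
546 = 377+144+21+3+1 = 377+144+13+8+3+1 = 377+89+55+21+3+1 = 377+89+55+13+8+3+1 = 233+144+89+55+21+3+1 = … (3 more), for 8 in all.

8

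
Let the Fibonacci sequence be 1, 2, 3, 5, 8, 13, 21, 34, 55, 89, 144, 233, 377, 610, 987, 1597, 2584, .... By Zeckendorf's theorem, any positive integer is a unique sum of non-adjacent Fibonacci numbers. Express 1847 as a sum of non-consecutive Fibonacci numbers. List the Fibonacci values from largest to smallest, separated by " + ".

1597 + 233 + 13 + 3 + 1

Greedy algorithm:
1597 ≤ 1847 < 2584, so take 1597; remainder 250
233 ≤ 250 < 377, so take 233; remainder 17
13 ≤ 17 < 21, so take 13; remainder 4
3 ≤ 4 < 5, so take 3; remainder 1
1 ≤ 1 < 2, so take 1; remainder 0
So 1847 = 1597 + 233 + 13 + 3 + 1, with no two terms consecutive in the sequence.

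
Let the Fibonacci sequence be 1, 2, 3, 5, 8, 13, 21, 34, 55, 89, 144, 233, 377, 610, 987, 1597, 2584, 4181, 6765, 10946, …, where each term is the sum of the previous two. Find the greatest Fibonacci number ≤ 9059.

6765

6765 ≤ 9059 < 10946, so the largest Fibonacci number not exceeding 9059 is 6765.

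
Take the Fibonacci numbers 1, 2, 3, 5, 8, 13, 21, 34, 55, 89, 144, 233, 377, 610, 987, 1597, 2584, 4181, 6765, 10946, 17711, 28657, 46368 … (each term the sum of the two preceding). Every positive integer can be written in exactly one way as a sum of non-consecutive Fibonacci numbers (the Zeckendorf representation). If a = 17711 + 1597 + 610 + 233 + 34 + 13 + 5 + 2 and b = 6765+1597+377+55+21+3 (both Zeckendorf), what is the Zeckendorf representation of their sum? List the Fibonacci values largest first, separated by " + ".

The two numbers are 20205 and 8818, so their sum is 29023.
take 28657 (≤ 29023); 29023 − 28657 = 366
take 233 (≤ 366); 366 − 233 = 133
take 89 (≤ 133); 133 − 89 = 44
take 34 (≤ 44); 44 − 34 = 10
take 8 (≤ 10); 10 − 8 = 2
take 2 (≤ 2); 2 − 2 = 0

28657 + 233 + 89 + 34 + 8 + 2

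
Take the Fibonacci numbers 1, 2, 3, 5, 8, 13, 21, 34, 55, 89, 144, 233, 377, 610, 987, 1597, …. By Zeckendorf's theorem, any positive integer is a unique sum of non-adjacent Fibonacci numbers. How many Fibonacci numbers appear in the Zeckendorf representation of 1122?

Greedy algorithm:
987 ≤ 1122 < 1597, so take 987; remainder 135
89 ≤ 135 < 144, so take 89; remainder 46
34 ≤ 46 < 55, so take 34; remainder 12
8 ≤ 12 < 13, so take 8; remainder 4
3 ≤ 4 < 5, so take 3; remainder 1
1 ≤ 1 < 2, so take 1; remainder 0
1122 = 987 + 89 + 34 + 8 + 3 + 1, which has 6 terms.

6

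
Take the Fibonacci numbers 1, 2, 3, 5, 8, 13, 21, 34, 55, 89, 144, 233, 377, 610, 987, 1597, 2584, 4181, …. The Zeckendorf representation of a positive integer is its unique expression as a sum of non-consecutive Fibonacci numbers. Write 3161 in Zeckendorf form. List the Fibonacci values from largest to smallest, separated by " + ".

Greedily peel off the largest Fibonacci term at each step:
subtract 2584 from 3161: 577 remains
subtract 377 from 577: 200 remains
subtract 144 from 200: 56 remains
subtract 55 from 56: 1 remains
subtract 1 from 1: 0 remains
So 3161 = 2584 + 377 + 144 + 55 + 1, with no two terms consecutive in the sequence.

2584 + 377 + 144 + 55 + 1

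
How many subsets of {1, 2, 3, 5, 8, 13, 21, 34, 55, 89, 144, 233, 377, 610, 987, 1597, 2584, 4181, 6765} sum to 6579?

40

Each representation comes from the Zeckendorf form by replacing some F_k with F_{k−1} + F_{k−2} where possible.
6579 = 4181+1597+610+144+34+13 = 4181+1597+610+144+34+8+5 = 4181+1597+610+89+55+34+13 = … (37 more), for 40 in all.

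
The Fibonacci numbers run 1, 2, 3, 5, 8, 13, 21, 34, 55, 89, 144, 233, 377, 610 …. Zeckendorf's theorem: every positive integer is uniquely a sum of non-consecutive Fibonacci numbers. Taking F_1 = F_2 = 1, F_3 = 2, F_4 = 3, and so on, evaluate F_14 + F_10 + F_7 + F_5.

450

F_14 + F_10 + F_7 + F_5 = 377 + 55 + 13 + 5 = 450.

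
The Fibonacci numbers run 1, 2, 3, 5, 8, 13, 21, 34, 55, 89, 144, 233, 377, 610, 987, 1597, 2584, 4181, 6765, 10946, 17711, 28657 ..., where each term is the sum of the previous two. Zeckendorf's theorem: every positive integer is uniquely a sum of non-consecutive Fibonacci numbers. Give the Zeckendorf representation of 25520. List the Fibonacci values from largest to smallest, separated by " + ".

17711 + 6765 + 987 + 55 + 2

Repeatedly subtract the largest Fibonacci number that fits:
17711 ≤ 25520 < 28657, so take 17711; remainder 7809
6765 ≤ 7809 < 10946, so take 6765; remainder 1044
987 ≤ 1044 < 1597, so take 987; remainder 57
55 ≤ 57 < 89, so take 55; remainder 2
2 ≤ 2 < 3, so take 2; remainder 0
So 25520 = 17711 + 6765 + 987 + 55 + 2, with no two terms consecutive in the sequence.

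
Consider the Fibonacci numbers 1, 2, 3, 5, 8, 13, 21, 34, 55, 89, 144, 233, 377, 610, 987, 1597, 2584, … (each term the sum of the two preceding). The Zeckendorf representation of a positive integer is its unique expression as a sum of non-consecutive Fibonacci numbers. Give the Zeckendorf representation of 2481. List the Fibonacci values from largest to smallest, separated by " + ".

Greedy algorithm:
largest Fibonacci ≤ 2481 is 1597; 2481 − 1597 = 884
largest Fibonacci ≤ 884 is 610; 884 − 610 = 274
largest Fibonacci ≤ 274 is 233; 274 − 233 = 41
largest Fibonacci ≤ 41 is 34; 41 − 34 = 7
largest Fibonacci ≤ 7 is 5; 7 − 5 = 2
largest Fibonacci ≤ 2 is 2; 2 − 2 = 0
So 2481 = 1597 + 610 + 233 + 34 + 5 + 2, with no two terms consecutive in the sequence.

1597 + 610 + 233 + 34 + 5 + 2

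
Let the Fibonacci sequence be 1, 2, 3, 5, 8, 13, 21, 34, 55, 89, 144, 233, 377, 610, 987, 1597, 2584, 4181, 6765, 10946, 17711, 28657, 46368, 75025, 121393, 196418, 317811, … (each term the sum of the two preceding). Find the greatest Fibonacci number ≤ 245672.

196418

196418 ≤ 245672 < 317811, so the largest Fibonacci number not exceeding 245672 is 196418.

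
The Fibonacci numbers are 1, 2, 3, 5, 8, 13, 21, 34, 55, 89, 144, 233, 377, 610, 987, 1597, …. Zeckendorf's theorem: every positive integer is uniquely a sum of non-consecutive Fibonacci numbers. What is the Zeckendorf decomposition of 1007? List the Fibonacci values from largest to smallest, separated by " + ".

987 + 13 + 5 + 2

987 ≤ 1007 < 1597, so take 987; remainder 20
13 ≤ 20 < 21, so take 13; remainder 7
5 ≤ 7 < 8, so take 5; remainder 2
2 ≤ 2 < 3, so take 2; remainder 0
So 1007 = 987 + 13 + 5 + 2, with no two terms consecutive in the sequence.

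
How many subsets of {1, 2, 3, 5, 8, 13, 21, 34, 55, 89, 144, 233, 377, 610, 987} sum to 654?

654 = 610+34+8+2 = 610+34+5+3+2 = 610+21+13+8+2 = 377+233+34+8+2 = 610+21+13+5+3+2 = … (9 more), for 14 in all.

14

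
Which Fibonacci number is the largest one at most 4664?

4181

4181 ≤ 4664 < 6765, so the largest Fibonacci number not exceeding 4664 is 4181.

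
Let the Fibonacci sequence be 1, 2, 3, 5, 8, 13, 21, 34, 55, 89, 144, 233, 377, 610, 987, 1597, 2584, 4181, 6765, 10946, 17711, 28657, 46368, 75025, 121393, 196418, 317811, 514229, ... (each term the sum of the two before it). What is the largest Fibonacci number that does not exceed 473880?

317811

317811 ≤ 473880 < 514229, so the largest Fibonacci number not exceeding 473880 is 317811.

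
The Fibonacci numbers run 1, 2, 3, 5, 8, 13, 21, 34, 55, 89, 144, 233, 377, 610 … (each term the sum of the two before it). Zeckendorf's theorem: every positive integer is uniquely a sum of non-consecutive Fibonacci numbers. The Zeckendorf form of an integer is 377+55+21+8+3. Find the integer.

377+55+21+8+3 = 464.

464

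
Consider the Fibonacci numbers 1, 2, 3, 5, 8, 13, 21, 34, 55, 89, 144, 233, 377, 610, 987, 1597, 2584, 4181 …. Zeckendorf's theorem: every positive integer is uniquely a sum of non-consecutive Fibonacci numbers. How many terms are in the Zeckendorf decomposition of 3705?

3705 − 2584 = 1121
1121 − 987 = 134
134 − 89 = 45
45 − 34 = 11
11 − 8 = 3
3 − 3 = 0
3705 = 2584 + 987 + 89 + 34 + 8 + 3, which has 6 terms.

6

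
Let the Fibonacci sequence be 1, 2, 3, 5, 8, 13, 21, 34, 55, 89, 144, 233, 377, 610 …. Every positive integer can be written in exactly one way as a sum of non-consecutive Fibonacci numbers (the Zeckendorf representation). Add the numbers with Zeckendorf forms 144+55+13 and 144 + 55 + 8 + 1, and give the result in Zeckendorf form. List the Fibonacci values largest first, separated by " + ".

377 + 34 + 8 + 1

The two numbers are 212 and 208, so their sum is 420.
take 377 (≤ 420); 420 − 377 = 43
take 34 (≤ 43); 43 − 34 = 9
take 8 (≤ 9); 9 − 8 = 1
take 1 (≤ 1); 1 − 1 = 0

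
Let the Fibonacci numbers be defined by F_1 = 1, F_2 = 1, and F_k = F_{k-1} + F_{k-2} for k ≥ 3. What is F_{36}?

Iterating the recurrence up to F_{28} = 317811 and F_{27} = 196418:
F_{29} = F_{28} + F_{27} = 317811 + 196418 = 514229
F_{30} = F_{29} + F_{28} = 514229 + 317811 = 832040
F_{31} = F_{30} + F_{29} = 832040 + 514229 = 1346269
F_{32} = F_{31} + F_{30} = 1346269 + 832040 = 2178309
F_{33} = F_{32} + F_{31} = 2178309 + 1346269 = 3524578
F_{34} = F_{33} + F_{32} = 3524578 + 2178309 = 5702887
F_{35} = F_{34} + F_{33} = 5702887 + 3524578 = 9227465
F_{36} = F_{35} + F_{34} = 9227465 + 5702887 = 14930352

14930352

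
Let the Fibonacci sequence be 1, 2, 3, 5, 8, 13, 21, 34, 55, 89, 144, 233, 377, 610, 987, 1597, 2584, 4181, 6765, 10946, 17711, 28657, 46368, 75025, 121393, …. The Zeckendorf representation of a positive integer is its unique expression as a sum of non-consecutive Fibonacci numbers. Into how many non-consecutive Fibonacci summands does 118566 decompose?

10

118566 − 75025 = 43541
43541 − 28657 = 14884
14884 − 10946 = 3938
3938 − 2584 = 1354
1354 − 987 = 367
367 − 233 = 134
134 − 89 = 45
45 − 34 = 11
11 − 8 = 3
3 − 3 = 0
118566 = 75025 + 28657 + 10946 + 2584 + 987 + 233 + 89 + 34 + 8 + 3, which has 10 terms.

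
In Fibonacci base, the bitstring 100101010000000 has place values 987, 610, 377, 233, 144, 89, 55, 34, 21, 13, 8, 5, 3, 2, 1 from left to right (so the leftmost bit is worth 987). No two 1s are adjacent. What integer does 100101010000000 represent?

1343

Summing the place values of the 1 bits: 987 + 233 + 89 + 34 = 1343.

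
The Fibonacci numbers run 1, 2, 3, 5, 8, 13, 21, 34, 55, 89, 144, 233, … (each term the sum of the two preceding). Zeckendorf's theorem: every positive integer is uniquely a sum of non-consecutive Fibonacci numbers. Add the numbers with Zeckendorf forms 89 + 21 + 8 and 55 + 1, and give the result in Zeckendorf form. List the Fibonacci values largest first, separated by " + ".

144 + 21 + 8 + 1

The two numbers are 118 and 56, so their sum is 174.
Greedy algorithm:
174 − 144 = 30
30 − 21 = 9
9 − 8 = 1
1 − 1 = 0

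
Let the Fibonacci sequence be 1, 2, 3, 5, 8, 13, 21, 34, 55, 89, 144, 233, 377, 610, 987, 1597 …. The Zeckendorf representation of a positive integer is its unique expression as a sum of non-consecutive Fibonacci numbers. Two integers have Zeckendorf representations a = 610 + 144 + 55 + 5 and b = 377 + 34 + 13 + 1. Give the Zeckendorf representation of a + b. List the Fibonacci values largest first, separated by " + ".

987 + 233 + 13 + 5 + 1

The two numbers are 814 and 425, so their sum is 1239.
Repeatedly subtract the largest Fibonacci number that fits:
987 ≤ 1239 < 1597, so take 987; remainder 252
233 ≤ 252 < 377, so take 233; remainder 19
13 ≤ 19 < 21, so take 13; remainder 6
5 ≤ 6 < 8, so take 5; remainder 1
1 ≤ 1 < 2, so take 1; remainder 0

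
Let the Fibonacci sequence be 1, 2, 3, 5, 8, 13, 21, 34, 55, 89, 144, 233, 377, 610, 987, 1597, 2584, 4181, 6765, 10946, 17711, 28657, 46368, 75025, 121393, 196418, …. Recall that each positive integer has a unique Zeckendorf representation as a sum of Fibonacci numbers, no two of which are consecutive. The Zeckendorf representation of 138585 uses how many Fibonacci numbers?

121393 ≤ 138585 < 196418, so take 121393; remainder 17192
10946 ≤ 17192 < 17711, so take 10946; remainder 6246
4181 ≤ 6246 < 6765, so take 4181; remainder 2065
1597 ≤ 2065 < 2584, so take 1597; remainder 468
377 ≤ 468 < 610, so take 377; remainder 91
89 ≤ 91 < 144, so take 89; remainder 2
2 ≤ 2 < 3, so take 2; remainder 0
138585 = 121393 + 10946 + 4181 + 1597 + 377 + 89 + 2, which has 7 terms.

7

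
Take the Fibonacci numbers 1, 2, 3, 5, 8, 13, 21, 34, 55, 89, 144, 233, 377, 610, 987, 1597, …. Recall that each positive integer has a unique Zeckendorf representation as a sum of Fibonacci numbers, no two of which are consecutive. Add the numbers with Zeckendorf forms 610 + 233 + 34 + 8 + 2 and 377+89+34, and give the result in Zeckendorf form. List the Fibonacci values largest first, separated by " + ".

The two numbers are 887 and 500, so their sum is 1387.
take 987 (≤ 1387); 1387 − 987 = 400
take 377 (≤ 400); 400 − 377 = 23
take 21 (≤ 23); 23 − 21 = 2
take 2 (≤ 2); 2 − 2 = 0

987 + 377 + 21 + 2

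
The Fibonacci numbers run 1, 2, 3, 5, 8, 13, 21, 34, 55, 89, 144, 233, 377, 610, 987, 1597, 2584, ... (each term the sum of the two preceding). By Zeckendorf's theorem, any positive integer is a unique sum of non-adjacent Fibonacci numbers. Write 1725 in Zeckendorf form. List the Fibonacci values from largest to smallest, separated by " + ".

Greedy algorithm:
1597 ≤ 1725 < 2584, so take 1597; remainder 128
89 ≤ 128 < 144, so take 89; remainder 39
34 ≤ 39 < 55, so take 34; remainder 5
5 ≤ 5 < 8, so take 5; remainder 0
So 1725 = 1597 + 89 + 34 + 5, with no two terms consecutive in the sequence.

1597 + 89 + 34 + 5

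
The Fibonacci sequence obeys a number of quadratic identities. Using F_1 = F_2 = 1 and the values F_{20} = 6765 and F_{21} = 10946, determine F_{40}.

102334155

By the doubling identity F_{2k} = F_k(2F_{k+1} − F_k): F_{40} = 6765·(2·10946 − 6765) = 6765·15127 = 102334155.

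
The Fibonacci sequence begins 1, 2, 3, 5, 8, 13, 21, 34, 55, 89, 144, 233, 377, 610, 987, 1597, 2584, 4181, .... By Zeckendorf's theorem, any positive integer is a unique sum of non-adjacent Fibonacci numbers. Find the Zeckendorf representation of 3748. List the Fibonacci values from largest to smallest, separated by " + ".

Greedily peel off the largest Fibonacci term at each step:
subtract 2584 from 3748: 1164 remains
subtract 987 from 1164: 177 remains
subtract 144 from 177: 33 remains
subtract 21 from 33: 12 remains
subtract 8 from 12: 4 remains
subtract 3 from 4: 1 remains
subtract 1 from 1: 0 remains
So 3748 = 2584 + 987 + 144 + 21 + 8 + 3 + 1, with no two terms consecutive in the sequence.

2584 + 987 + 144 + 21 + 8 + 3 + 1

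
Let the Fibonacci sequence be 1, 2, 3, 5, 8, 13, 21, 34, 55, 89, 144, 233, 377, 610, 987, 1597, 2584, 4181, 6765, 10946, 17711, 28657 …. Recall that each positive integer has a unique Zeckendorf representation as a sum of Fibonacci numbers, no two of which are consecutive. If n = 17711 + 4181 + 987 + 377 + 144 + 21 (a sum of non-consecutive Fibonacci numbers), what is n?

23421

17711 + 4181 + 987 + 377 + 144 + 21 = 23421.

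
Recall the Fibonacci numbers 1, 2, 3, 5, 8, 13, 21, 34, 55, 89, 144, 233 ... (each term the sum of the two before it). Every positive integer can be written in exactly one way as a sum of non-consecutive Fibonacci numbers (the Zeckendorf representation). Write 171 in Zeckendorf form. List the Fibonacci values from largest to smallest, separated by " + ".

144 + 21 + 5 + 1

subtract 144 from 171: 27 remains
subtract 21 from 27: 6 remains
subtract 5 from 6: 1 remains
subtract 1 from 1: 0 remains
So 171 = 144 + 21 + 5 + 1, with no two terms consecutive in the sequence.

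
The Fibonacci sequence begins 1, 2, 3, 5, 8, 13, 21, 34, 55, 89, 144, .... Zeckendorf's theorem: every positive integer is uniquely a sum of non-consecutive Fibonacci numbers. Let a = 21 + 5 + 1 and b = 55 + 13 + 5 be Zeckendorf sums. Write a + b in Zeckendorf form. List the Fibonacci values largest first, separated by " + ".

The two numbers are 27 and 73, so their sum is 100.
Greedily peel off the largest Fibonacci term at each step:
take 89 (≤ 100); 100 − 89 = 11
take 8 (≤ 11); 11 − 8 = 3
take 3 (≤ 3); 3 − 3 = 0

89 + 8 + 3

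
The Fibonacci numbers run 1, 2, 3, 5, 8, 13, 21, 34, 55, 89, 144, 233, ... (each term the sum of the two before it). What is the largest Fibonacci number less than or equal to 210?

144

144 ≤ 210 < 233, so the largest Fibonacci number not exceeding 210 is 144.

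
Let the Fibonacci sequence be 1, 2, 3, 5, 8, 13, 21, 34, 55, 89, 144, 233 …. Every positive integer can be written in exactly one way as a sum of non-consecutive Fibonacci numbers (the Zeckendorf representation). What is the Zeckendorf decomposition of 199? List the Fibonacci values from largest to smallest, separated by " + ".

144 + 55

Repeatedly subtract the largest Fibonacci number that fits:
take 144 (≤ 199); 199 − 144 = 55
take 55 (≤ 55); 55 − 55 = 0
So 199 = 144 + 55, with no two terms consecutive in the sequence.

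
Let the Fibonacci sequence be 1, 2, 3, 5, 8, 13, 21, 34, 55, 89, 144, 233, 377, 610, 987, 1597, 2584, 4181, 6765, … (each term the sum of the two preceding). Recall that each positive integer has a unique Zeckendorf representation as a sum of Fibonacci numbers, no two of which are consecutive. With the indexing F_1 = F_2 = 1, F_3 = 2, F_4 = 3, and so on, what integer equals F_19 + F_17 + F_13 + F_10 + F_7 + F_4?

6082

F_19 + F_17 + F_13 + F_10 + F_7 + F_4 = 4181 + 1597 + 233 + 55 + 13 + 3 = 6082.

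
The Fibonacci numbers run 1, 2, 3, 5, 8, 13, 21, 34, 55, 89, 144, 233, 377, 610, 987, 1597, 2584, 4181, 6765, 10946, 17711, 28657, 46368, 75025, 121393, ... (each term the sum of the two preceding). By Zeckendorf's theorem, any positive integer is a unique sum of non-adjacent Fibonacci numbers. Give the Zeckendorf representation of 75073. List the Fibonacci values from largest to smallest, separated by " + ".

75025 + 34 + 13 + 1

largest Fibonacci ≤ 75073 is 75025; 75073 − 75025 = 48
largest Fibonacci ≤ 48 is 34; 48 − 34 = 14
largest Fibonacci ≤ 14 is 13; 14 − 13 = 1
largest Fibonacci ≤ 1 is 1; 1 − 1 = 0
So 75073 = 75025 + 34 + 13 + 1, with no two terms consecutive in the sequence.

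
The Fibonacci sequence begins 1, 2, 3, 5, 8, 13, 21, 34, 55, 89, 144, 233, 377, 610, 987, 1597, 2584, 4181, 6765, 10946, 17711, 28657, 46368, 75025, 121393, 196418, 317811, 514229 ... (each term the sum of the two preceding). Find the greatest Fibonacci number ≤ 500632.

317811

317811 ≤ 500632 < 514229, so the largest Fibonacci number not exceeding 500632 is 317811.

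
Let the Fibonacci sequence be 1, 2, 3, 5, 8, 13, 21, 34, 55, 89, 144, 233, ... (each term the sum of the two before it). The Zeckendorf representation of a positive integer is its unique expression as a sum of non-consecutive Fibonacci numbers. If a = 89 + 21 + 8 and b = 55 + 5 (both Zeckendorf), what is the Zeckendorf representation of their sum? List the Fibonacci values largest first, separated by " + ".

144 + 34

The two numbers are 118 and 60, so their sum is 178.
subtract 144 from 178: 34 remains
subtract 34 from 34: 0 remains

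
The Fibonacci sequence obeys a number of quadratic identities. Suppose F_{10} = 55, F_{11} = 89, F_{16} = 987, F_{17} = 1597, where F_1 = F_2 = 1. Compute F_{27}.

196418

By the addition formula F_{m+n} = F_m F_{n+1} + F_{m−1} F_n with m=11, n=16: F_{27} = 89·1597 + 55·987 = 142133 + 54285 = 196418.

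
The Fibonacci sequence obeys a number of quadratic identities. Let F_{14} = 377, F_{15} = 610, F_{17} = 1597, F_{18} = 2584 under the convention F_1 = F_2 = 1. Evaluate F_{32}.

By the addition formula F_{m+n} = F_m F_{n+1} + F_{m−1} F_n with m=15, n=17: F_{32} = 610·2584 + 377·1597 = 1576240 + 602069 = 2178309.

2178309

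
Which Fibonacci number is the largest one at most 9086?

6765 ≤ 9086 < 10946, so the largest Fibonacci number not exceeding 9086 is 6765.

6765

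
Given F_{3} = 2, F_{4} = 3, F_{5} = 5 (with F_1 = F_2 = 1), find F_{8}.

By the addition formula F_{m+n} = F_m F_{n+1} + F_{m−1} F_n with m=4, n=4: F_{8} = 3·5 + 2·3 = 15 + 6 = 21.

21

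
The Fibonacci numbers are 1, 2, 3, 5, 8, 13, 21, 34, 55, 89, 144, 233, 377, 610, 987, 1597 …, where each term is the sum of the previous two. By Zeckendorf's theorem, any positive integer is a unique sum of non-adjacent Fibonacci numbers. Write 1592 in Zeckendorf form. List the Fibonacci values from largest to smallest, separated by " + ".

987 + 377 + 144 + 55 + 21 + 8

subtract 987 from 1592: 605 remains
subtract 377 from 605: 228 remains
subtract 144 from 228: 84 remains
subtract 55 from 84: 29 remains
subtract 21 from 29: 8 remains
subtract 8 from 8: 0 remains
So 1592 = 987 + 377 + 144 + 55 + 21 + 8, with no two terms consecutive in the sequence.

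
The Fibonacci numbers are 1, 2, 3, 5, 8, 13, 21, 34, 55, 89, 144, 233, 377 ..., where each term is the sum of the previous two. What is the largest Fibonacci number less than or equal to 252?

233 ≤ 252 < 377, so the largest Fibonacci number not exceeding 252 is 233.

233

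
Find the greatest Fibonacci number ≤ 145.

144 ≤ 145 < 233, so the largest Fibonacci number not exceeding 145 is 144.

144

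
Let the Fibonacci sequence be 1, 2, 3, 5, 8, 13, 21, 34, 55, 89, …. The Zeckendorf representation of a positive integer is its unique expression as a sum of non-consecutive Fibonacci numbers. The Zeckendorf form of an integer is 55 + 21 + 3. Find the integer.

79

55 + 21 + 3 = 79.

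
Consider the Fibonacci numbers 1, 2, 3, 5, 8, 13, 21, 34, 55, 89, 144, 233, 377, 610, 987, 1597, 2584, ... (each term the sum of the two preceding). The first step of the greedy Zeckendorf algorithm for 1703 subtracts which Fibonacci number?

1597 ≤ 1703 < 2584, so the largest Fibonacci number not exceeding 1703 is 1597.

1597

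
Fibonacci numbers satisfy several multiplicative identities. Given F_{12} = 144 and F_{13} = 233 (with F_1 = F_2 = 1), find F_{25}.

By F_{2k+1} = F_k² + F_{k+1}²: F_{25} = 144² + 233² = 20736 + 54289 = 75025.

75025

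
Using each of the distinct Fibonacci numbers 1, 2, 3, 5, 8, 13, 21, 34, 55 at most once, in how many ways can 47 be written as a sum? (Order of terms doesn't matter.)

5

47 = 34+13 = 34+8+5 = 34+8+3+2 = 21+13+8+5 = 21+13+8+3+2 — 5 representations.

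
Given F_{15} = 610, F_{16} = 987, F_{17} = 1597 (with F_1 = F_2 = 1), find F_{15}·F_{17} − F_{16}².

610·1597 − 987² = 974170 − 974169 = 1. (Cassini's identity: F_{k−1}F_{k+1} − F_k² = (−1)^k.)

1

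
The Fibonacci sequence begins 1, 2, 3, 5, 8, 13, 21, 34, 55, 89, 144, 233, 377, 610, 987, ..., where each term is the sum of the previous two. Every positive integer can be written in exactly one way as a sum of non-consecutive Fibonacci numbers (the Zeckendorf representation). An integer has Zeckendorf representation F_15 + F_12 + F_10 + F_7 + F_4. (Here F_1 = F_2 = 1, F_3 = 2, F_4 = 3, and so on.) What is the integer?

825

F_15 + F_12 + F_10 + F_7 + F_4 = 610 + 144 + 55 + 13 + 3 = 825.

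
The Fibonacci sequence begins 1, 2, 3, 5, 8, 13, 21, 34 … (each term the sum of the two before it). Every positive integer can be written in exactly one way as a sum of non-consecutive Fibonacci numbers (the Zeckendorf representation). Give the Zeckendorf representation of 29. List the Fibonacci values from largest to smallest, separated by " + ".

21 + 8

subtract 21 from 29: 8 remains
subtract 8 from 8: 0 remains
So 29 = 21 + 8, with no two terms consecutive in the sequence.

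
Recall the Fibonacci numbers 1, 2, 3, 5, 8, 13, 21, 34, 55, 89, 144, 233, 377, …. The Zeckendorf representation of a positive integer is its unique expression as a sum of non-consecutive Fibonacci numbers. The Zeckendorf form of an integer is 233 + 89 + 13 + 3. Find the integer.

233 + 89 + 13 + 3 = 338.

338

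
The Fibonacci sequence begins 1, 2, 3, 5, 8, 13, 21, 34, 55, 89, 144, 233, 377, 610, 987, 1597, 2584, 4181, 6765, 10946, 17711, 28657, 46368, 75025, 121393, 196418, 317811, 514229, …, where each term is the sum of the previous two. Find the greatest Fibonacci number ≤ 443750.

317811 ≤ 443750 < 514229, so the largest Fibonacci number not exceeding 443750 is 317811.

317811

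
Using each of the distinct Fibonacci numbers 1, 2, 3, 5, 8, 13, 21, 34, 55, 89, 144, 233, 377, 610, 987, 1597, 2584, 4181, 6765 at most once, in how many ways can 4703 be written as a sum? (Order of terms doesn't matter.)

27

Each representation comes from the Zeckendorf form by replacing some F_k with F_{k−1} + F_{k−2} where possible.
4703 = 4181+377+144+1 = 4181+377+89+55+1 = 2584+1597+377+144+1 = 4181+377+89+34+21+1 = 4181+233+144+89+55+1 = … (22 more), for 27 in all.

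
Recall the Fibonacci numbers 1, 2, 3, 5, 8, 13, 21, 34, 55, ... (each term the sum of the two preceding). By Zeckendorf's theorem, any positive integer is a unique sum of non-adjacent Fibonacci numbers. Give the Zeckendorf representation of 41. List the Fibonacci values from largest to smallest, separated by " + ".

subtract 34 from 41: 7 remains
subtract 5 from 7: 2 remains
subtract 2 from 2: 0 remains
So 41 = 34 + 5 + 2, with no two terms consecutive in the sequence.

34 + 5 + 2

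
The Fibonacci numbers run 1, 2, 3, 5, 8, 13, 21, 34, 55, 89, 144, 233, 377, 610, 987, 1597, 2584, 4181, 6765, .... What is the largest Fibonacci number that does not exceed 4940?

4181 ≤ 4940 < 6765, so the largest Fibonacci number not exceeding 4940 is 4181.

4181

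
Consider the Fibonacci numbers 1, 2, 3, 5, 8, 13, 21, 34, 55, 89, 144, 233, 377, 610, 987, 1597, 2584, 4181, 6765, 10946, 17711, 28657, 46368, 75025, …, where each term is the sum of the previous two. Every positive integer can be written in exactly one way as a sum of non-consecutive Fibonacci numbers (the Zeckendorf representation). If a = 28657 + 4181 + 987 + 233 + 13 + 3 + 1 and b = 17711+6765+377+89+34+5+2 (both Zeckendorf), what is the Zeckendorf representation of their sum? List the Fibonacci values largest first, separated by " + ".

The two numbers are 34075 and 24983, so their sum is 59058.
subtract 46368 from 59058: 12690 remains
subtract 10946 from 12690: 1744 remains
subtract 1597 from 1744: 147 remains
subtract 144 from 147: 3 remains
subtract 3 from 3: 0 remains

46368 + 10946 + 1597 + 144 + 3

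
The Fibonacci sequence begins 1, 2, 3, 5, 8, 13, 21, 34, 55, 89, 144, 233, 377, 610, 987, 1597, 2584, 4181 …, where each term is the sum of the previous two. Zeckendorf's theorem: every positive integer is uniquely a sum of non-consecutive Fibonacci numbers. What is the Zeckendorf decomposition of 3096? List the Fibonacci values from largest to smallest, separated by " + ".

2584 + 377 + 89 + 34 + 8 + 3 + 1

2584 ≤ 3096 < 4181, so take 2584; remainder 512
377 ≤ 512 < 610, so take 377; remainder 135
89 ≤ 135 < 144, so take 89; remainder 46
34 ≤ 46 < 55, so take 34; remainder 12
8 ≤ 12 < 13, so take 8; remainder 4
3 ≤ 4 < 5, so take 3; remainder 1
1 ≤ 1 < 2, so take 1; remainder 0
So 3096 = 2584 + 377 + 89 + 34 + 8 + 3 + 1, with no two terms consecutive in the sequence.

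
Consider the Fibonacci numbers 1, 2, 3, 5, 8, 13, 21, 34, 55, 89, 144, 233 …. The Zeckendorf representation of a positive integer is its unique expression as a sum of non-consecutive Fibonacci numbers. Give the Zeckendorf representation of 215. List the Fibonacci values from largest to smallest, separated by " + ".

144 + 55 + 13 + 3

215: greatest Fibonacci not exceeding it is 144, leaving 71
71: greatest Fibonacci not exceeding it is 55, leaving 16
16: greatest Fibonacci not exceeding it is 13, leaving 3
3: greatest Fibonacci not exceeding it is 3, leaving 0
So 215 = 144 + 55 + 13 + 3, with no two terms consecutive in the sequence.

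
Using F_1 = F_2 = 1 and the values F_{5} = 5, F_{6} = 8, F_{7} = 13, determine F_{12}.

144

By the addition formula F_{m+n} = F_m F_{n+1} + F_{m−1} F_n with m=6, n=6: F_{12} = 8·13 + 5·8 = 104 + 40 = 144.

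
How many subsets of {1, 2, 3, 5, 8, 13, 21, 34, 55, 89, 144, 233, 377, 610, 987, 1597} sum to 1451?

17

Each representation comes from the Zeckendorf form by replacing some F_k with F_{k−1} + F_{k−2} where possible.
1451 = 987+377+55+21+8+3 = 987+377+55+21+8+2+1 = 987+233+144+55+21+8+3 = 987+377+55+21+5+3+2+1 = … (13 more), for 17 in all.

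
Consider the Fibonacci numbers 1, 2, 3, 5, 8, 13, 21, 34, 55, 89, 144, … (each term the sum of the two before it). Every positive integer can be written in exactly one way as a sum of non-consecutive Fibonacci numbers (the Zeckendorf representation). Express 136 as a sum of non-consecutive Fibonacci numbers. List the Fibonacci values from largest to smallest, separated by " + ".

89 + 34 + 13

largest Fibonacci ≤ 136 is 89; 136 − 89 = 47
largest Fibonacci ≤ 47 is 34; 47 − 34 = 13
largest Fibonacci ≤ 13 is 13; 13 − 13 = 0
So 136 = 89 + 34 + 13, with no two terms consecutive in the sequence.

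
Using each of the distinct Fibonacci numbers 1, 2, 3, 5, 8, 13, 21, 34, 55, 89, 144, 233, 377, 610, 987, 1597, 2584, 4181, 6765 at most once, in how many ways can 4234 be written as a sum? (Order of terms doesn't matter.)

21

Each representation comes from the Zeckendorf form by replacing some F_k with F_{k−1} + F_{k−2} where possible.
4234 = 4181+34+13+5+1 = 4181+34+13+3+2+1 = 2584+1597+34+13+5+1 = 4181+34+8+5+3+2+1 = 2584+1597+34+13+3+2+1 = … (16 more), for 21 in all.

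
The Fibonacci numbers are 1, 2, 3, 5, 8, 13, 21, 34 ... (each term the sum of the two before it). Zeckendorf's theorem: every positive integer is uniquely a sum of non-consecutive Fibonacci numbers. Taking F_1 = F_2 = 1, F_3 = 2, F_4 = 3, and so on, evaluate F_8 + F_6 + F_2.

F_8 + F_6 + F_2 = 21 + 8 + 1 = 30.

30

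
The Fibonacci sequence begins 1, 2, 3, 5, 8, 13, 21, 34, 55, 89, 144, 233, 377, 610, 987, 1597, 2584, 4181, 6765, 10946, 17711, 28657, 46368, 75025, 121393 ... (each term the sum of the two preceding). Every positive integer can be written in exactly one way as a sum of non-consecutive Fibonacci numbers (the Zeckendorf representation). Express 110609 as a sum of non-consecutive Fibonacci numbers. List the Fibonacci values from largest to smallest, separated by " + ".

75025 + 28657 + 6765 + 144 + 13 + 5

Repeatedly subtract the largest Fibonacci number that fits:
110609 − 75025 = 35584
35584 − 28657 = 6927
6927 − 6765 = 162
162 − 144 = 18
18 − 13 = 5
5 − 5 = 0
So 110609 = 75025 + 28657 + 6765 + 144 + 13 + 5, with no two terms consecutive in the sequence.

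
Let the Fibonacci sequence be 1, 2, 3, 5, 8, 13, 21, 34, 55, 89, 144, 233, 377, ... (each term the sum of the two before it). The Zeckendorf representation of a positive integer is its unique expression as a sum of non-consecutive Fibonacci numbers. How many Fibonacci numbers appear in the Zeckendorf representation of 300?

5

take 233 (≤ 300); 300 − 233 = 67
take 55 (≤ 67); 67 − 55 = 12
take 8 (≤ 12); 12 − 8 = 4
take 3 (≤ 4); 4 − 3 = 1
take 1 (≤ 1); 1 − 1 = 0
300 = 233 + 55 + 8 + 3 + 1, which has 5 terms.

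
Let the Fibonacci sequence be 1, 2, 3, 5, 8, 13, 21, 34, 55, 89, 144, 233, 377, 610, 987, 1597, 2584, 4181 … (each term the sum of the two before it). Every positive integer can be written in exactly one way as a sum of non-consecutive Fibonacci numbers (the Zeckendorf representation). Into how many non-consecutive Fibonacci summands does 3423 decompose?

7

Greedy algorithm:
take 2584 (≤ 3423); 3423 − 2584 = 839
take 610 (≤ 839); 839 − 610 = 229
take 144 (≤ 229); 229 − 144 = 85
take 55 (≤ 85); 85 − 55 = 30
take 21 (≤ 30); 30 − 21 = 9
take 8 (≤ 9); 9 − 8 = 1
take 1 (≤ 1); 1 − 1 = 0
3423 = 2584 + 610 + 144 + 55 + 21 + 8 + 1, which has 7 terms.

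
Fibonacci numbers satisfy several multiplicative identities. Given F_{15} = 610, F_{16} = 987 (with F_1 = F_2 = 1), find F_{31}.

1346269

By the addition formula F_{m+n} = F_m F_{n+1} + F_{m−1} F_n with m=16, n=15: F_{31} = 987·987 + 610·610 = 974169 + 372100 = 1346269.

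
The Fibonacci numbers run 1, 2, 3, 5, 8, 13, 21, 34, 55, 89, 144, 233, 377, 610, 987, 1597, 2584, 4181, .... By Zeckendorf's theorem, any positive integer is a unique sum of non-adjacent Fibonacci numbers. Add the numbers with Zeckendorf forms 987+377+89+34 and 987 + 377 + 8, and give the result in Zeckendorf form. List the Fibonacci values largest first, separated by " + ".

2584 + 233 + 34 + 8

The two numbers are 1487 and 1372, so their sum is 2859.
2584 ≤ 2859 < 4181, so take 2584; remainder 275
233 ≤ 275 < 377, so take 233; remainder 42
34 ≤ 42 < 55, so take 34; remainder 8
8 ≤ 8 < 13, so take 8; remainder 0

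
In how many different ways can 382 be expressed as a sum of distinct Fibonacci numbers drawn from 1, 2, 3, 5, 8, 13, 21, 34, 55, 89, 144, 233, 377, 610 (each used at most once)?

Each representation comes from the Zeckendorf form by replacing some F_k with F_{k−1} + F_{k−2} where possible.
382 = 377+5 = 377+3+2 = 233+144+5 = 233+144+3+2 = … (6 more), for 10 in all.

10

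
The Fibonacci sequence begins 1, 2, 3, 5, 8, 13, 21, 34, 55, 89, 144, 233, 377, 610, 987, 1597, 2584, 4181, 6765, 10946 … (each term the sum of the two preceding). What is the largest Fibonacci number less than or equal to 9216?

6765 ≤ 9216 < 10946, so the largest Fibonacci number not exceeding 9216 is 6765.

6765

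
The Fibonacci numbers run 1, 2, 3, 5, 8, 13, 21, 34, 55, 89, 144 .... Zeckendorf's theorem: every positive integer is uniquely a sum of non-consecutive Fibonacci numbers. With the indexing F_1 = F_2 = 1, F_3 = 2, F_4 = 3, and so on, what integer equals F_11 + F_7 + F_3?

104

F_11 + F_7 + F_3 = 89 + 13 + 2 = 104.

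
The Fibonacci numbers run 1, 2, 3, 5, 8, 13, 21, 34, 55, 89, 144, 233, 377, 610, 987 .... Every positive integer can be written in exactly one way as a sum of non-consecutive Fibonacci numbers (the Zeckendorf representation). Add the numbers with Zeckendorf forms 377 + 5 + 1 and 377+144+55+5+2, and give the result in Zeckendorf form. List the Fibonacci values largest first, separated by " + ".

The two numbers are 383 and 583, so their sum is 966.
966 − 610 = 356
356 − 233 = 123
123 − 89 = 34
34 − 34 = 0

610 + 233 + 89 + 34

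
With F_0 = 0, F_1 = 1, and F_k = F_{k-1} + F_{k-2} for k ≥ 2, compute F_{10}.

55

Iterating the recurrence up to F_{3} = 2 and F_{2} = 1:
F_{4} = F_{3} + F_{2} = 2 + 1 = 3
F_{5} = F_{4} + F_{3} = 3 + 2 = 5
F_{6} = F_{5} + F_{4} = 5 + 3 = 8
F_{7} = F_{6} + F_{5} = 8 + 5 = 13
F_{8} = F_{7} + F_{6} = 13 + 8 = 21
F_{9} = F_{8} + F_{7} = 21 + 13 = 34
F_{10} = F_{9} + F_{8} = 34 + 21 = 55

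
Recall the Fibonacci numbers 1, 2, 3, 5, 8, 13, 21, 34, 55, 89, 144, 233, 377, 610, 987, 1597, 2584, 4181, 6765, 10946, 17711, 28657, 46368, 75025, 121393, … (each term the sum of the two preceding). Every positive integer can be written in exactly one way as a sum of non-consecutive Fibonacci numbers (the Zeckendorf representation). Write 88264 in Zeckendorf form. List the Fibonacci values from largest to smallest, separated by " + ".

75025 + 10946 + 1597 + 610 + 55 + 21 + 8 + 2

subtract 75025 from 88264: 13239 remains
subtract 10946 from 13239: 2293 remains
subtract 1597 from 2293: 696 remains
subtract 610 from 696: 86 remains
subtract 55 from 86: 31 remains
subtract 21 from 31: 10 remains
subtract 8 from 10: 2 remains
subtract 2 from 2: 0 remains
So 88264 = 75025 + 10946 + 1597 + 610 + 55 + 21 + 8 + 2, with no two terms consecutive in the sequence.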